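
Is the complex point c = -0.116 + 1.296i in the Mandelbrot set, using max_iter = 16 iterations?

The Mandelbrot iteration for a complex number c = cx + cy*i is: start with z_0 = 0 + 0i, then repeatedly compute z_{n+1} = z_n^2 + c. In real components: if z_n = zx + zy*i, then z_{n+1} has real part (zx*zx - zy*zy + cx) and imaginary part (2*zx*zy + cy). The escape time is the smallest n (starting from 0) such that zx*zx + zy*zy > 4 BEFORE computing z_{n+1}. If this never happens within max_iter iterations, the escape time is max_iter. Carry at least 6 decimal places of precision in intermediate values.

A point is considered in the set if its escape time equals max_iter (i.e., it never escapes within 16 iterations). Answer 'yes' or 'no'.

z_0 = 0 + 0i, c = -0.1160 + 1.2960i
Iter 1: z = -0.1160 + 1.2960i, |z|^2 = 1.6931
Iter 2: z = -1.7822 + 0.9953i, |z|^2 = 4.1668
Escaped at iteration 2

Answer: no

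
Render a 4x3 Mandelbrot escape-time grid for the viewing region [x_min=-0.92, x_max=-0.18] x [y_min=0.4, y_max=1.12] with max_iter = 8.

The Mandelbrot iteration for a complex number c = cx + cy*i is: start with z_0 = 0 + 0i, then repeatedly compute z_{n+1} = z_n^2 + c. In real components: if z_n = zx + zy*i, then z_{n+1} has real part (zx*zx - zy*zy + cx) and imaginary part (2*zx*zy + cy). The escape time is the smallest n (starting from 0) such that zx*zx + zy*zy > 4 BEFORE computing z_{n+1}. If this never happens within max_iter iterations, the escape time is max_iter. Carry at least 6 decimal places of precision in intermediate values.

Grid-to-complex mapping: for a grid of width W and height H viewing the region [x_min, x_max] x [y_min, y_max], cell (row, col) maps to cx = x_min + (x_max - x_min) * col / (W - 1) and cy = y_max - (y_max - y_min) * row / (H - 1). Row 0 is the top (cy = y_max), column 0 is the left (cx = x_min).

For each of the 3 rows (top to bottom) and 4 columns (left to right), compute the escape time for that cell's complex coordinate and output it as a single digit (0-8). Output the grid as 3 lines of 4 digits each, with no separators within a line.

Answer: 3346
4468
7888

Derivation:
(row=0, col=0): c = -0.9200 + 1.1200i → escape time 3
(row=0, col=1): c = -0.6733 + 1.1200i → escape time 3
(row=0, col=2): c = -0.4267 + 1.1200i → escape time 4
(row=0, col=3): c = -0.1800 + 1.1200i → escape time 6
(row=1, col=0): c = -0.9200 + 0.7600i → escape time 4
(row=1, col=1): c = -0.6733 + 0.7600i → escape time 4
(row=1, col=2): c = -0.4267 + 0.7600i → escape time 6
(row=1, col=3): c = -0.1800 + 0.7600i → escape time 8
(row=2, col=0): c = -0.9200 + 0.4000i → escape time 7
(row=2, col=1): c = -0.6733 + 0.4000i → escape time 8
(row=2, col=2): c = -0.4267 + 0.4000i → escape time 8
(row=2, col=3): c = -0.1800 + 0.4000i → escape time 8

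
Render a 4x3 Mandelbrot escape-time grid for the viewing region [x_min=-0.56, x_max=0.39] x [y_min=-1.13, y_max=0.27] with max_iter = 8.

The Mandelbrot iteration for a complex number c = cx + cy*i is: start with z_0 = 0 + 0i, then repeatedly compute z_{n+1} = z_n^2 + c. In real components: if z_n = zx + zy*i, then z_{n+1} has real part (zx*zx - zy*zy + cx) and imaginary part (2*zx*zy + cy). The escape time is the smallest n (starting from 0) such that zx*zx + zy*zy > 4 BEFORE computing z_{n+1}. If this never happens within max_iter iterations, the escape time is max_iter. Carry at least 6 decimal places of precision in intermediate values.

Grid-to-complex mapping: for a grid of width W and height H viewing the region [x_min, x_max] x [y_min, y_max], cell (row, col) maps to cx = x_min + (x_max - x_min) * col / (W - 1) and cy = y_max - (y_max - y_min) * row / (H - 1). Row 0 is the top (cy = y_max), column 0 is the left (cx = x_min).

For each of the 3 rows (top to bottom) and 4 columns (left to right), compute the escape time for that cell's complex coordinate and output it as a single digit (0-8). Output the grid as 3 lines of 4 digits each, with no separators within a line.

Answer: 8888
8888
3542

Derivation:
(row=0, col=0): c = -0.5600 + 0.2700i → escape time 8
(row=0, col=1): c = -0.2433 + 0.2700i → escape time 8
(row=0, col=2): c = 0.0733 + 0.2700i → escape time 8
(row=0, col=3): c = 0.3900 + 0.2700i → escape time 8
(row=1, col=0): c = -0.5600 + -0.4300i → escape time 8
(row=1, col=1): c = -0.2433 + -0.4300i → escape time 8
(row=1, col=2): c = 0.0733 + -0.4300i → escape time 8
(row=1, col=3): c = 0.3900 + -0.4300i → escape time 8
(row=2, col=0): c = -0.5600 + -1.1300i → escape time 3
(row=2, col=1): c = -0.2433 + -1.1300i → escape time 5
(row=2, col=2): c = 0.0733 + -1.1300i → escape time 4
(row=2, col=3): c = 0.3900 + -1.1300i → escape time 2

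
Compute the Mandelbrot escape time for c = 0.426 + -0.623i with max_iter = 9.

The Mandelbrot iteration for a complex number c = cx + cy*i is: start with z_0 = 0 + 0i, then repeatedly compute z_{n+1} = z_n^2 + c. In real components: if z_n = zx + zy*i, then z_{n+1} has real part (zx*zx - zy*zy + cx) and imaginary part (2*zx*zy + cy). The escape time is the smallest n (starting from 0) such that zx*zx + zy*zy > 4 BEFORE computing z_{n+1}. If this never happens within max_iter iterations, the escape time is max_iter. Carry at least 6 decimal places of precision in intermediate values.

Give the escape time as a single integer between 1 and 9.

z_0 = 0 + 0i, c = 0.4260 + -0.6230i
Iter 1: z = 0.4260 + -0.6230i, |z|^2 = 0.5696
Iter 2: z = 0.2193 + -1.1538i, |z|^2 = 1.3794
Iter 3: z = -0.8571 + -1.1292i, |z|^2 = 2.0097
Iter 4: z = -0.1143 + 1.3127i, |z|^2 = 1.7362
Iter 5: z = -1.2841 + -0.9232i, |z|^2 = 2.5011
Iter 6: z = 1.2226 + 1.7478i, |z|^2 = 4.5496
Escaped at iteration 6

Answer: 6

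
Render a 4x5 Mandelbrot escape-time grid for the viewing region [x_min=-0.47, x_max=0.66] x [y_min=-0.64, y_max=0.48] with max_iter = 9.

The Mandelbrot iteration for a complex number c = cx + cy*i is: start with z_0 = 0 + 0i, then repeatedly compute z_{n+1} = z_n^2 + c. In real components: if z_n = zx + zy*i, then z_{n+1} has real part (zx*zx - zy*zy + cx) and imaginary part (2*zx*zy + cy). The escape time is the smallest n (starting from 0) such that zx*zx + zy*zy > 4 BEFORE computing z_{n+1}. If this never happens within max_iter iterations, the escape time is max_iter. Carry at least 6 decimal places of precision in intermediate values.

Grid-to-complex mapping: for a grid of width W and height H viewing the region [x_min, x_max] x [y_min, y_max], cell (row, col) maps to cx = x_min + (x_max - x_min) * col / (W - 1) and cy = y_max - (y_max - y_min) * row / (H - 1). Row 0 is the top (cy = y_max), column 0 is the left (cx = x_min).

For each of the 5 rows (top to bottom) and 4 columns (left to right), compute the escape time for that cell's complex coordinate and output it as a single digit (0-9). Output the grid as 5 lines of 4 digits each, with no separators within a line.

Answer: 9993
9994
9994
9993
9993

Derivation:
(row=0, col=0): c = -0.4700 + 0.4800i → escape time 9
(row=0, col=1): c = -0.0933 + 0.4800i → escape time 9
(row=0, col=2): c = 0.2833 + 0.4800i → escape time 9
(row=0, col=3): c = 0.6600 + 0.4800i → escape time 3
(row=1, col=0): c = -0.4700 + 0.2000i → escape time 9
(row=1, col=1): c = -0.0933 + 0.2000i → escape time 9
(row=1, col=2): c = 0.2833 + 0.2000i → escape time 9
(row=1, col=3): c = 0.6600 + 0.2000i → escape time 4
(row=2, col=0): c = -0.4700 + -0.0800i → escape time 9
(row=2, col=1): c = -0.0933 + -0.0800i → escape time 9
(row=2, col=2): c = 0.2833 + -0.0800i → escape time 9
(row=2, col=3): c = 0.6600 + -0.0800i → escape time 4
(row=3, col=0): c = -0.4700 + -0.3600i → escape time 9
(row=3, col=1): c = -0.0933 + -0.3600i → escape time 9
(row=3, col=2): c = 0.2833 + -0.3600i → escape time 9
(row=3, col=3): c = 0.6600 + -0.3600i → escape time 3
(row=4, col=0): c = -0.4700 + -0.6400i → escape time 9
(row=4, col=1): c = -0.0933 + -0.6400i → escape time 9
(row=4, col=2): c = 0.2833 + -0.6400i → escape time 9
(row=4, col=3): c = 0.6600 + -0.6400i → escape time 3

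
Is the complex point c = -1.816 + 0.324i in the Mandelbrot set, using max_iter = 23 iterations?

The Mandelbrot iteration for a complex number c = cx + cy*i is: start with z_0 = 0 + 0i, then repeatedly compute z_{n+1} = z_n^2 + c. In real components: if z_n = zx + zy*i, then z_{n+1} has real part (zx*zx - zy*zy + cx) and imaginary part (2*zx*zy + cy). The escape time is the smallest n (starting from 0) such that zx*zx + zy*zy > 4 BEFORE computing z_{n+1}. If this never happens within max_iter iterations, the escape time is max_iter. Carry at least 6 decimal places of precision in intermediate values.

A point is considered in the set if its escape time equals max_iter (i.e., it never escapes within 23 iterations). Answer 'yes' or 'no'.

Answer: no

Derivation:
z_0 = 0 + 0i, c = -1.8160 + 0.3240i
Iter 1: z = -1.8160 + 0.3240i, |z|^2 = 3.4028
Iter 2: z = 1.3769 + -0.8528i, |z|^2 = 2.6230
Iter 3: z = -0.6474 + -2.0243i, |z|^2 = 4.5170
Escaped at iteration 3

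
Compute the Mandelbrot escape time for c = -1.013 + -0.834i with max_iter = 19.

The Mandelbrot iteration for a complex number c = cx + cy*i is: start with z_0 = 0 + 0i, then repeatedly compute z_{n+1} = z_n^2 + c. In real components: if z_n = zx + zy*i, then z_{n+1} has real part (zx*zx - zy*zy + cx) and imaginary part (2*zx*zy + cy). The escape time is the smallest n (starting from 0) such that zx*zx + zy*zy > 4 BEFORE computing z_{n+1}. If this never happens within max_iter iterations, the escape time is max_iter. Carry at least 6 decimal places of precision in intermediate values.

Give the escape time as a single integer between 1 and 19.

Answer: 3

Derivation:
z_0 = 0 + 0i, c = -1.0130 + -0.8340i
Iter 1: z = -1.0130 + -0.8340i, |z|^2 = 1.7217
Iter 2: z = -0.6824 + 0.8557i, |z|^2 = 1.1978
Iter 3: z = -1.2795 + -2.0018i, |z|^2 = 5.6445
Escaped at iteration 3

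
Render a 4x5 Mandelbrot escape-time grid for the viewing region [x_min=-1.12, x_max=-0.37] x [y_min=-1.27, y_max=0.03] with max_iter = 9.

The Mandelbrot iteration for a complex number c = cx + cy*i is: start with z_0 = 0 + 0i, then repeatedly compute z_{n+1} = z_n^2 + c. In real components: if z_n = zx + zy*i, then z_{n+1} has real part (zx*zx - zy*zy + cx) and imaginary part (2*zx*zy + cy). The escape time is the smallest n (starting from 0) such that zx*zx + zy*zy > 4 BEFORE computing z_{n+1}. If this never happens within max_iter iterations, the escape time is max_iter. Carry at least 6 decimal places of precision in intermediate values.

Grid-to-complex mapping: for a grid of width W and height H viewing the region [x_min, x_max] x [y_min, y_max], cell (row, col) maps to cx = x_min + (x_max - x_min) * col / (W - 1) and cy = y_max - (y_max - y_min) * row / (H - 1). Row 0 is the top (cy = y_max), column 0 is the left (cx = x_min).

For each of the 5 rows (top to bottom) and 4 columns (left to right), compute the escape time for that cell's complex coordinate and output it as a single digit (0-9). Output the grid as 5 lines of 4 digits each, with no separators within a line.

Answer: 9999
9999
4599
3345
2333

Derivation:
(row=0, col=0): c = -1.1200 + 0.0300i → escape time 9
(row=0, col=1): c = -0.8700 + 0.0300i → escape time 9
(row=0, col=2): c = -0.6200 + 0.0300i → escape time 9
(row=0, col=3): c = -0.3700 + 0.0300i → escape time 9
(row=1, col=0): c = -1.1200 + -0.2950i → escape time 9
(row=1, col=1): c = -0.8700 + -0.2950i → escape time 9
(row=1, col=2): c = -0.6200 + -0.2950i → escape time 9
(row=1, col=3): c = -0.3700 + -0.2950i → escape time 9
(row=2, col=0): c = -1.1200 + -0.6200i → escape time 4
(row=2, col=1): c = -0.8700 + -0.6200i → escape time 5
(row=2, col=2): c = -0.6200 + -0.6200i → escape time 9
(row=2, col=3): c = -0.3700 + -0.6200i → escape time 9
(row=3, col=0): c = -1.1200 + -0.9450i → escape time 3
(row=3, col=1): c = -0.8700 + -0.9450i → escape time 3
(row=3, col=2): c = -0.6200 + -0.9450i → escape time 4
(row=3, col=3): c = -0.3700 + -0.9450i → escape time 5
(row=4, col=0): c = -1.1200 + -1.2700i → escape time 2
(row=4, col=1): c = -0.8700 + -1.2700i → escape time 3
(row=4, col=2): c = -0.6200 + -1.2700i → escape time 3
(row=4, col=3): c = -0.3700 + -1.2700i → escape time 3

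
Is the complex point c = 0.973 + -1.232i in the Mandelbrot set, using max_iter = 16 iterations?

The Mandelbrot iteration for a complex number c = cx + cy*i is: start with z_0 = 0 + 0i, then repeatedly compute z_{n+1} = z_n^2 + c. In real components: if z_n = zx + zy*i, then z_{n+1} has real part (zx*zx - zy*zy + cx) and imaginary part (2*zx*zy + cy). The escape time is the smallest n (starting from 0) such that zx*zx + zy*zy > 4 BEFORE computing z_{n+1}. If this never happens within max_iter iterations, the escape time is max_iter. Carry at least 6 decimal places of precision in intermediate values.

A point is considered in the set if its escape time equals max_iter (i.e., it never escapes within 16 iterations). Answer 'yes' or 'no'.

Answer: no

Derivation:
z_0 = 0 + 0i, c = 0.9730 + -1.2320i
Iter 1: z = 0.9730 + -1.2320i, |z|^2 = 2.4646
Iter 2: z = 0.4019 + -3.6295i, |z|^2 = 13.3346
Escaped at iteration 2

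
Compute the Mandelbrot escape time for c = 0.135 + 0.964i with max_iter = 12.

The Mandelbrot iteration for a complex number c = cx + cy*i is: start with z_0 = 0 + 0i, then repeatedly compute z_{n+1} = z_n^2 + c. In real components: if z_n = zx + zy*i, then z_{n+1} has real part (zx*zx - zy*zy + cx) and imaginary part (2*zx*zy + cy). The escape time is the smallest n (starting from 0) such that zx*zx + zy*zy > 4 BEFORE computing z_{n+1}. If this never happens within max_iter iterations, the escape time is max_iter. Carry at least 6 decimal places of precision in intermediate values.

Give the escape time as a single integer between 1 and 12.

z_0 = 0 + 0i, c = 0.1350 + 0.9640i
Iter 1: z = 0.1350 + 0.9640i, |z|^2 = 0.9475
Iter 2: z = -0.7761 + 1.2243i, |z|^2 = 2.1011
Iter 3: z = -0.7616 + -0.9363i, |z|^2 = 1.4566
Iter 4: z = -0.1616 + 2.3901i, |z|^2 = 5.7385
Escaped at iteration 4

Answer: 4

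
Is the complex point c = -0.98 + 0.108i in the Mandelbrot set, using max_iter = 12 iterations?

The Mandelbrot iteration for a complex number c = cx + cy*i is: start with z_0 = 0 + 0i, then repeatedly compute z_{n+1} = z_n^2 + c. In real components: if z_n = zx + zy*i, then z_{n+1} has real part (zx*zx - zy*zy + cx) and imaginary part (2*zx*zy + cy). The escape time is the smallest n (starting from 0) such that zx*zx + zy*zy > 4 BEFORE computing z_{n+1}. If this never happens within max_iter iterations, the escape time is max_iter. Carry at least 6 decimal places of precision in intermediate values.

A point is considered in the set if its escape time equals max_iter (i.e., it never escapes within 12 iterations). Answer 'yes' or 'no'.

z_0 = 0 + 0i, c = -0.9800 + 0.1080i
Iter 1: z = -0.9800 + 0.1080i, |z|^2 = 0.9721
Iter 2: z = -0.0313 + -0.1037i, |z|^2 = 0.0117
Iter 3: z = -0.9898 + 0.1145i, |z|^2 = 0.9928
Iter 4: z = -0.0135 + -0.1186i, |z|^2 = 0.0143
Iter 5: z = -0.9939 + 0.1112i, |z|^2 = 1.0002
Iter 6: z = -0.0045 + -0.1130i, |z|^2 = 0.0128
Iter 7: z = -0.9928 + 0.1090i, |z|^2 = 0.9974
Iter 8: z = -0.0063 + -0.1085i, |z|^2 = 0.0118
Iter 9: z = -0.9917 + 0.1094i, |z|^2 = 0.9955
Iter 10: z = -0.0084 + -0.1089i, |z|^2 = 0.0119
Iter 11: z = -0.9918 + 0.1098i, |z|^2 = 0.9957
Did not escape in 12 iterations → in set

Answer: yes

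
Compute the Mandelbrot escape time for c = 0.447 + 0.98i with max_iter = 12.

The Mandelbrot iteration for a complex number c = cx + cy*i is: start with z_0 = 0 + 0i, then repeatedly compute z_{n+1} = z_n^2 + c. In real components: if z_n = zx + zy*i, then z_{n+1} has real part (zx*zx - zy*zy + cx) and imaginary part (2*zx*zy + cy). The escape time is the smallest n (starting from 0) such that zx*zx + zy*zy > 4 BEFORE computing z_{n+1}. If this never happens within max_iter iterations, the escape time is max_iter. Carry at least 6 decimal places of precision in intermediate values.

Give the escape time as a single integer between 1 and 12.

Answer: 3

Derivation:
z_0 = 0 + 0i, c = 0.4470 + 0.9800i
Iter 1: z = 0.4470 + 0.9800i, |z|^2 = 1.1602
Iter 2: z = -0.3136 + 1.8561i, |z|^2 = 3.5435
Iter 3: z = -2.8998 + -0.1841i, |z|^2 = 8.4430
Escaped at iteration 3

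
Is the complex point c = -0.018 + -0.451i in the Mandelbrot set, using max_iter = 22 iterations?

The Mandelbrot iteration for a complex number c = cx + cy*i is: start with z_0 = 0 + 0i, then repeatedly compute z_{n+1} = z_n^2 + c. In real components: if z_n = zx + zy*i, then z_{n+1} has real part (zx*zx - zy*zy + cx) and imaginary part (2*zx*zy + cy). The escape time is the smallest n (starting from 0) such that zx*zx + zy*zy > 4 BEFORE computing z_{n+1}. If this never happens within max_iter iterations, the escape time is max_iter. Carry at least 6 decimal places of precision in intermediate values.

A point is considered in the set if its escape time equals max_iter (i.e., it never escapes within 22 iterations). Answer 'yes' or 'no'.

Answer: yes

Derivation:
z_0 = 0 + 0i, c = -0.0180 + -0.4510i
Iter 1: z = -0.0180 + -0.4510i, |z|^2 = 0.2037
Iter 2: z = -0.2211 + -0.4348i, |z|^2 = 0.2379
Iter 3: z = -0.1581 + -0.2588i, |z|^2 = 0.0920
Iter 4: z = -0.0600 + -0.3692i, |z|^2 = 0.1399
Iter 5: z = -0.1507 + -0.4067i, |z|^2 = 0.1881
Iter 6: z = -0.1607 + -0.3284i, |z|^2 = 0.1337
Iter 7: z = -0.1000 + -0.3454i, |z|^2 = 0.1293
Iter 8: z = -0.1273 + -0.3819i, |z|^2 = 0.1621
Iter 9: z = -0.1476 + -0.3538i, |z|^2 = 0.1469
Iter 10: z = -0.1213 + -0.3465i, |z|^2 = 0.1348
Iter 11: z = -0.1234 + -0.3669i, |z|^2 = 0.1498
Iter 12: z = -0.1374 + -0.3605i, |z|^2 = 0.1488
Iter 13: z = -0.1291 + -0.3519i, |z|^2 = 0.1405
Iter 14: z = -0.1252 + -0.3602i, |z|^2 = 0.1454
Iter 15: z = -0.1320 + -0.3608i, |z|^2 = 0.1476
Iter 16: z = -0.1308 + -0.3557i, |z|^2 = 0.1436
Iter 17: z = -0.1274 + -0.3580i, |z|^2 = 0.1444
Iter 18: z = -0.1299 + -0.3598i, |z|^2 = 0.1463
Iter 19: z = -0.1305 + -0.3575i, |z|^2 = 0.1449
Iter 20: z = -0.1288 + -0.3576i, |z|^2 = 0.1445
Iter 21: z = -0.1293 + -0.3589i, |z|^2 = 0.1455
Did not escape in 22 iterations → in set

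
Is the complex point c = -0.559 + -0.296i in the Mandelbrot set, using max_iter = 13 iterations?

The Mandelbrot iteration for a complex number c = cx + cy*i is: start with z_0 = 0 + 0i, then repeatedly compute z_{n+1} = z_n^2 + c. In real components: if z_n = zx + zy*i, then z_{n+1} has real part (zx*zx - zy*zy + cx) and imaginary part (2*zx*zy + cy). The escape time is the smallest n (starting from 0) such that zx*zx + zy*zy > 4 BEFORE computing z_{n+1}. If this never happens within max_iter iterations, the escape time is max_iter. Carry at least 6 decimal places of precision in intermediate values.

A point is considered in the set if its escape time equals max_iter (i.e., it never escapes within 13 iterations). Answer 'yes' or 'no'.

Answer: yes

Derivation:
z_0 = 0 + 0i, c = -0.5590 + -0.2960i
Iter 1: z = -0.5590 + -0.2960i, |z|^2 = 0.4001
Iter 2: z = -0.3341 + 0.0349i, |z|^2 = 0.1129
Iter 3: z = -0.4486 + -0.3193i, |z|^2 = 0.3032
Iter 4: z = -0.4598 + -0.0095i, |z|^2 = 0.2115
Iter 5: z = -0.3477 + -0.2873i, |z|^2 = 0.2034
Iter 6: z = -0.5206 + -0.0962i, |z|^2 = 0.2803
Iter 7: z = -0.2972 + -0.1958i, |z|^2 = 0.1267
Iter 8: z = -0.5090 + -0.1796i, |z|^2 = 0.2913
Iter 9: z = -0.3322 + -0.1132i, |z|^2 = 0.1231
Iter 10: z = -0.4615 + -0.2208i, |z|^2 = 0.2617
Iter 11: z = -0.3948 + -0.0922i, |z|^2 = 0.1644
Iter 12: z = -0.4116 + -0.2232i, |z|^2 = 0.2192
Did not escape in 13 iterations → in set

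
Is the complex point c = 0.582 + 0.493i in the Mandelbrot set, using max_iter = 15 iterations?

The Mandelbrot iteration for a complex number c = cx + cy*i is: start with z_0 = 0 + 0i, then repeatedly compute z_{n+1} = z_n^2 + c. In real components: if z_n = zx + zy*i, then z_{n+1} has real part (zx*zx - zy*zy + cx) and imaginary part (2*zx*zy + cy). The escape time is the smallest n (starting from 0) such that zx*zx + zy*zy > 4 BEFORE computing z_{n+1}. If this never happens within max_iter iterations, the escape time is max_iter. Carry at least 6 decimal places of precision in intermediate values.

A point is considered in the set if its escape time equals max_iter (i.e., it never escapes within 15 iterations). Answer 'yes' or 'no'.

z_0 = 0 + 0i, c = 0.5820 + 0.4930i
Iter 1: z = 0.5820 + 0.4930i, |z|^2 = 0.5818
Iter 2: z = 0.6777 + 1.0669i, |z|^2 = 1.5974
Iter 3: z = -0.0969 + 1.9390i, |z|^2 = 3.7690
Iter 4: z = -3.1682 + 0.1171i, |z|^2 = 10.0510
Escaped at iteration 4

Answer: no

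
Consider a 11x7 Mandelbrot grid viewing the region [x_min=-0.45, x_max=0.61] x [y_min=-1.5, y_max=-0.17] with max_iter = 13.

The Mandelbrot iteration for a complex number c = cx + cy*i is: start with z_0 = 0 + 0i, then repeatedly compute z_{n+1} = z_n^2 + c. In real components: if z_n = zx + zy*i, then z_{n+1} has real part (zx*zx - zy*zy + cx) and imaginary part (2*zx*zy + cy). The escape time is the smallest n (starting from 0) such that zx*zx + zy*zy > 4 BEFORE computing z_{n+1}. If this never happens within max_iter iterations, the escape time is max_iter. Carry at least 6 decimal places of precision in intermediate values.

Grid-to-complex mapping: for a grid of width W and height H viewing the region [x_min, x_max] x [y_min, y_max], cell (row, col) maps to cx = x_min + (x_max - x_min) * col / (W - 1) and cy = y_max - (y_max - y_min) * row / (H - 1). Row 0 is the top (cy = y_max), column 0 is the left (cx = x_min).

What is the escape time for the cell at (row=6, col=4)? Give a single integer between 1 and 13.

Answer: 2

Derivation:
z_0 = 0 + 0i, c = -0.0260 + -1.5000i
Iter 1: z = -0.0260 + -1.5000i, |z|^2 = 2.2507
Iter 2: z = -2.2753 + -1.4220i, |z|^2 = 7.1992
Escaped at iteration 2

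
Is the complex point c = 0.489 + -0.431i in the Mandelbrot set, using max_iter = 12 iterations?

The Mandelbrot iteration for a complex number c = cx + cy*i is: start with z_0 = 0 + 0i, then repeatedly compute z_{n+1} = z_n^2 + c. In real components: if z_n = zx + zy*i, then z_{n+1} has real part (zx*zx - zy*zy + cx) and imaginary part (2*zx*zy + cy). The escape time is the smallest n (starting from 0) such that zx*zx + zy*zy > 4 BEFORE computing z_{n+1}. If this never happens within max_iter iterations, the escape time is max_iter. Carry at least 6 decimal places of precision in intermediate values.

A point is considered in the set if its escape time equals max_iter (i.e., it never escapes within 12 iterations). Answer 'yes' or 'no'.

z_0 = 0 + 0i, c = 0.4890 + -0.4310i
Iter 1: z = 0.4890 + -0.4310i, |z|^2 = 0.4249
Iter 2: z = 0.5424 + -0.8525i, |z|^2 = 1.0209
Iter 3: z = 0.0564 + -1.3557i, |z|^2 = 1.8412
Iter 4: z = -1.3459 + -0.5838i, |z|^2 = 2.1522
Iter 5: z = 1.9595 + 1.1405i, |z|^2 = 5.1404
Escaped at iteration 5

Answer: no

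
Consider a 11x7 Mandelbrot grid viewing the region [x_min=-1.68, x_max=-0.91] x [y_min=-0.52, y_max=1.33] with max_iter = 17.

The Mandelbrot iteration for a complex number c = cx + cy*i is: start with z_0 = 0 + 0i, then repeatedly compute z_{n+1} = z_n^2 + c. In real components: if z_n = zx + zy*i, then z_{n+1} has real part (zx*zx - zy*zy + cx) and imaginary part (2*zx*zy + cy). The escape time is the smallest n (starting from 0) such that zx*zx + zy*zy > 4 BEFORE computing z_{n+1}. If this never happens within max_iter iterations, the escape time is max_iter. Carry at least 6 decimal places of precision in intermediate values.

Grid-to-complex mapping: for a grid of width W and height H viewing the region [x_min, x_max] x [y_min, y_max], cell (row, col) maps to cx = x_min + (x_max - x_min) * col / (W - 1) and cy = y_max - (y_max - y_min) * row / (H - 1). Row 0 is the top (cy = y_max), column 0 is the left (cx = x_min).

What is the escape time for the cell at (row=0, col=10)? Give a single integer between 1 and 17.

z_0 = 0 + 0i, c = -0.9100 + 1.3300i
Iter 1: z = -0.9100 + 1.3300i, |z|^2 = 2.5970
Iter 2: z = -1.8508 + -1.0906i, |z|^2 = 4.6149
Escaped at iteration 2

Answer: 2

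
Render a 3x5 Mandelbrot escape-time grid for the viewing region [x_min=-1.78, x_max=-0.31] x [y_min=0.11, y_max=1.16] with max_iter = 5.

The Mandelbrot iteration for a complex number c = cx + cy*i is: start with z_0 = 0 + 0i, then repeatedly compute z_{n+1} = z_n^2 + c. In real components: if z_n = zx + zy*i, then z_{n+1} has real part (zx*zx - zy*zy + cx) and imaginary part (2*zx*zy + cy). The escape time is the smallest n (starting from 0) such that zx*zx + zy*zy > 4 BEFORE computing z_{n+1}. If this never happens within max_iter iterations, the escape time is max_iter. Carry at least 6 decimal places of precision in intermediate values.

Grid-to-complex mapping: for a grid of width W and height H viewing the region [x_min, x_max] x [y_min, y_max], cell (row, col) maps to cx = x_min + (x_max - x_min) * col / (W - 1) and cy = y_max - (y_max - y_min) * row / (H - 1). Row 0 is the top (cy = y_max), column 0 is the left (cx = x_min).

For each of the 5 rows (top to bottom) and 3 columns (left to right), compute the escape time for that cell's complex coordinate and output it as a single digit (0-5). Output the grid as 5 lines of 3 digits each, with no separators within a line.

Answer: 134
235
345
355
455

Derivation:
(row=0, col=0): c = -1.7800 + 1.1600i → escape time 1
(row=0, col=1): c = -1.0450 + 1.1600i → escape time 3
(row=0, col=2): c = -0.3100 + 1.1600i → escape time 4
(row=1, col=0): c = -1.7800 + 0.8975i → escape time 2
(row=1, col=1): c = -1.0450 + 0.8975i → escape time 3
(row=1, col=2): c = -0.3100 + 0.8975i → escape time 5
(row=2, col=0): c = -1.7800 + 0.6350i → escape time 3
(row=2, col=1): c = -1.0450 + 0.6350i → escape time 4
(row=2, col=2): c = -0.3100 + 0.6350i → escape time 5
(row=3, col=0): c = -1.7800 + 0.3725i → escape time 3
(row=3, col=1): c = -1.0450 + 0.3725i → escape time 5
(row=3, col=2): c = -0.3100 + 0.3725i → escape time 5
(row=4, col=0): c = -1.7800 + 0.1100i → escape time 4
(row=4, col=1): c = -1.0450 + 0.1100i → escape time 5
(row=4, col=2): c = -0.3100 + 0.1100i → escape time 5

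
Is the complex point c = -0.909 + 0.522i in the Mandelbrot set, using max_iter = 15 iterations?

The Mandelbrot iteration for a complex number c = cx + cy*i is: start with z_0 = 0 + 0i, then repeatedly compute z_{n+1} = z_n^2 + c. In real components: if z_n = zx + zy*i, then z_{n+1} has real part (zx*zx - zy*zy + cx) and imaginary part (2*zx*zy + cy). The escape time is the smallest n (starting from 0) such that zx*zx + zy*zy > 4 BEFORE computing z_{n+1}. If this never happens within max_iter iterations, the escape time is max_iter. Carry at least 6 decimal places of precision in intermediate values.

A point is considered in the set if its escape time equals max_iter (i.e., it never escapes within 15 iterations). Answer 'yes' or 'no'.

z_0 = 0 + 0i, c = -0.9090 + 0.5220i
Iter 1: z = -0.9090 + 0.5220i, |z|^2 = 1.0988
Iter 2: z = -0.3552 + -0.4270i, |z|^2 = 0.3085
Iter 3: z = -0.9652 + 0.8253i, |z|^2 = 1.6127
Iter 4: z = -0.6587 + -1.0712i, |z|^2 = 1.5812
Iter 5: z = -1.6226 + 1.9331i, |z|^2 = 6.3695
Escaped at iteration 5

Answer: no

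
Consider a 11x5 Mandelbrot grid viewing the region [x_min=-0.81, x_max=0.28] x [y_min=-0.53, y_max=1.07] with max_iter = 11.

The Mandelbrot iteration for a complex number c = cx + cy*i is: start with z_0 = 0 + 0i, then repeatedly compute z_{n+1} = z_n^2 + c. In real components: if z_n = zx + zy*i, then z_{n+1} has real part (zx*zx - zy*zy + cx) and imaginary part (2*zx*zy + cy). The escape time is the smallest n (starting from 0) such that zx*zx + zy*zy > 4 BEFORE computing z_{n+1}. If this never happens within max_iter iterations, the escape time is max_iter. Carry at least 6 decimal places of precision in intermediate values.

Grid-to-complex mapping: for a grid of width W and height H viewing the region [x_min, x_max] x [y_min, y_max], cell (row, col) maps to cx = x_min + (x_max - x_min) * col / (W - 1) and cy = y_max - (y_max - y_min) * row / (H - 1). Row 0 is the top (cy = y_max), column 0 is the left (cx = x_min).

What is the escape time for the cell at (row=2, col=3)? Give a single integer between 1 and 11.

Answer: 11

Derivation:
z_0 = 0 + 0i, c = -0.4830 + 0.2700i
Iter 1: z = -0.4830 + 0.2700i, |z|^2 = 0.3062
Iter 2: z = -0.3226 + 0.0092i, |z|^2 = 0.1042
Iter 3: z = -0.3790 + 0.2641i, |z|^2 = 0.2134
Iter 4: z = -0.4091 + 0.0698i, |z|^2 = 0.1722
Iter 5: z = -0.3205 + 0.2129i, |z|^2 = 0.1480
Iter 6: z = -0.4256 + 0.1335i, |z|^2 = 0.1990
Iter 7: z = -0.3197 + 0.1563i, |z|^2 = 0.1267
Iter 8: z = -0.4052 + 0.1700i, |z|^2 = 0.1931
Iter 9: z = -0.3477 + 0.1322i, |z|^2 = 0.1384
Iter 10: z = -0.3796 + 0.1781i, |z|^2 = 0.1758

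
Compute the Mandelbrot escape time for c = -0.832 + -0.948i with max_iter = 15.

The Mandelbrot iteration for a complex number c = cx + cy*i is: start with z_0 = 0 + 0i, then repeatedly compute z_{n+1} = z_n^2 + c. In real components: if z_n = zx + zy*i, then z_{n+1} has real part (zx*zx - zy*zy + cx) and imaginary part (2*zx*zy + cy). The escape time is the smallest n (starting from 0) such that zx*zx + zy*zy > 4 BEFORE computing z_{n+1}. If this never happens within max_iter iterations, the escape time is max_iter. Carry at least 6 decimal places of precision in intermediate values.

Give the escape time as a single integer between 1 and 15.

Answer: 3

Derivation:
z_0 = 0 + 0i, c = -0.8320 + -0.9480i
Iter 1: z = -0.8320 + -0.9480i, |z|^2 = 1.5909
Iter 2: z = -1.0385 + 0.6295i, |z|^2 = 1.4747
Iter 3: z = -0.1498 + -2.2554i, |z|^2 = 5.1092
Escaped at iteration 3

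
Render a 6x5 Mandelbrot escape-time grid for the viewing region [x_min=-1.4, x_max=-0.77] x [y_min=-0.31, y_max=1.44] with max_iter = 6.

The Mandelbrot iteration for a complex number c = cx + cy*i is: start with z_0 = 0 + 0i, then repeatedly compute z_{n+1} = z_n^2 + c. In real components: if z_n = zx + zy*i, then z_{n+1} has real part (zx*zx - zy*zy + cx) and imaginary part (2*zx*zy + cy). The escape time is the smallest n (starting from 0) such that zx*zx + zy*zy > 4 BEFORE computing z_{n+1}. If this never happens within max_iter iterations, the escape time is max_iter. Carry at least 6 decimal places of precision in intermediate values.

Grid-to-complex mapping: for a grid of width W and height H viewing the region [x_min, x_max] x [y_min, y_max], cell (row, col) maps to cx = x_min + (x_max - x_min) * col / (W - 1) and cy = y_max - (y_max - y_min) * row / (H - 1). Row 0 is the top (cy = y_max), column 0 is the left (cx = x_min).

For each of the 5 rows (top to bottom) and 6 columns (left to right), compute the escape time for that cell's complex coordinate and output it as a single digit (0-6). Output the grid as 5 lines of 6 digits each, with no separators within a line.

Answer: 122222
333333
334556
666666
566666

Derivation:
(row=0, col=0): c = -1.4000 + 1.4400i → escape time 1
(row=0, col=1): c = -1.2740 + 1.4400i → escape time 2
(row=0, col=2): c = -1.1480 + 1.4400i → escape time 2
(row=0, col=3): c = -1.0220 + 1.4400i → escape time 2
(row=0, col=4): c = -0.8960 + 1.4400i → escape time 2
(row=0, col=5): c = -0.7700 + 1.4400i → escape time 2
(row=1, col=0): c = -1.4000 + 1.0025i → escape time 3
(row=1, col=1): c = -1.2740 + 1.0025i → escape time 3
(row=1, col=2): c = -1.1480 + 1.0025i → escape time 3
(row=1, col=3): c = -1.0220 + 1.0025i → escape time 3
(row=1, col=4): c = -0.8960 + 1.0025i → escape time 3
(row=1, col=5): c = -0.7700 + 1.0025i → escape time 3
(row=2, col=0): c = -1.4000 + 0.5650i → escape time 3
(row=2, col=1): c = -1.2740 + 0.5650i → escape time 3
(row=2, col=2): c = -1.1480 + 0.5650i → escape time 4
(row=2, col=3): c = -1.0220 + 0.5650i → escape time 5
(row=2, col=4): c = -0.8960 + 0.5650i → escape time 5
(row=2, col=5): c = -0.7700 + 0.5650i → escape time 6
(row=3, col=0): c = -1.4000 + 0.1275i → escape time 6
(row=3, col=1): c = -1.2740 + 0.1275i → escape time 6
(row=3, col=2): c = -1.1480 + 0.1275i → escape time 6
(row=3, col=3): c = -1.0220 + 0.1275i → escape time 6
(row=3, col=4): c = -0.8960 + 0.1275i → escape time 6
(row=3, col=5): c = -0.7700 + 0.1275i → escape time 6
(row=4, col=0): c = -1.4000 + -0.3100i → escape time 5
(row=4, col=1): c = -1.2740 + -0.3100i → escape time 6
(row=4, col=2): c = -1.1480 + -0.3100i → escape time 6
(row=4, col=3): c = -1.0220 + -0.3100i → escape time 6
(row=4, col=4): c = -0.8960 + -0.3100i → escape time 6
(row=4, col=5): c = -0.7700 + -0.3100i → escape time 6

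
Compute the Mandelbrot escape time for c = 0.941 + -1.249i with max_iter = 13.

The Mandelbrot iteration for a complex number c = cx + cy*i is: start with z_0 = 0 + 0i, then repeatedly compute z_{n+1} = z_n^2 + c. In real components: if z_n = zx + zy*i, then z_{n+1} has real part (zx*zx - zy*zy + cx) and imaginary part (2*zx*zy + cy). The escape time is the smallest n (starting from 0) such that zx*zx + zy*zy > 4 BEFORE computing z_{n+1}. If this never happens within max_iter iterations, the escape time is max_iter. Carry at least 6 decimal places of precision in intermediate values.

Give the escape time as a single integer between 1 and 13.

Answer: 2

Derivation:
z_0 = 0 + 0i, c = 0.9410 + -1.2490i
Iter 1: z = 0.9410 + -1.2490i, |z|^2 = 2.4455
Iter 2: z = 0.2665 + -3.5996i, |z|^2 = 13.0283
Escaped at iteration 2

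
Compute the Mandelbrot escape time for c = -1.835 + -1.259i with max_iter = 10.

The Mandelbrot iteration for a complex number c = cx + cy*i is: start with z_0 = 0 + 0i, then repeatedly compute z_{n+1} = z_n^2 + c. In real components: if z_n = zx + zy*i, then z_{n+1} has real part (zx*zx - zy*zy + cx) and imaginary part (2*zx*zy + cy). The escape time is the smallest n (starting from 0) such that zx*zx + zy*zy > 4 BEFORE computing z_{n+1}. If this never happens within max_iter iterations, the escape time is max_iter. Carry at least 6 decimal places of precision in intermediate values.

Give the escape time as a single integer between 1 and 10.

z_0 = 0 + 0i, c = -1.8350 + -1.2590i
Iter 1: z = -1.8350 + -1.2590i, |z|^2 = 4.9523
Escaped at iteration 1

Answer: 1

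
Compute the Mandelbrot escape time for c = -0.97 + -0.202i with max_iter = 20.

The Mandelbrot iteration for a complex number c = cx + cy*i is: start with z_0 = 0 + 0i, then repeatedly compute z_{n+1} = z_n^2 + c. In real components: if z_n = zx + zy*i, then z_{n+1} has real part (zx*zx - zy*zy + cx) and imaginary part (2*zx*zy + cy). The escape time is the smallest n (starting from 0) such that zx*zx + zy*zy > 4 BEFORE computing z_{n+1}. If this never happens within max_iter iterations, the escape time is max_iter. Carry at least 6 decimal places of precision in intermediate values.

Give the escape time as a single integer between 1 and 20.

Answer: 20

Derivation:
z_0 = 0 + 0i, c = -0.9700 + -0.2020i
Iter 1: z = -0.9700 + -0.2020i, |z|^2 = 0.9817
Iter 2: z = -0.0699 + 0.1899i, |z|^2 = 0.0409
Iter 3: z = -1.0012 + -0.2285i, |z|^2 = 1.0546
Iter 4: z = -0.0199 + 0.2556i, |z|^2 = 0.0657
Iter 5: z = -1.0349 + -0.2122i, |z|^2 = 1.1161
Iter 6: z = 0.0561 + 0.2372i, |z|^2 = 0.0594
Iter 7: z = -1.0231 + -0.1754i, |z|^2 = 1.0775
Iter 8: z = 0.0460 + 0.1569i, |z|^2 = 0.0267
Iter 9: z = -0.9925 + -0.1876i, |z|^2 = 1.0202
Iter 10: z = -0.0201 + 0.1703i, |z|^2 = 0.0294
Iter 11: z = -0.9986 + -0.2089i, |z|^2 = 1.0408
Iter 12: z = -0.0164 + 0.2151i, |z|^2 = 0.0466
Iter 13: z = -1.0160 + -0.2091i, |z|^2 = 1.0760
Iter 14: z = 0.0186 + 0.2228i, |z|^2 = 0.0500
Iter 15: z = -1.0193 + -0.1937i, |z|^2 = 1.0765
Iter 16: z = 0.0314 + 0.1929i, |z|^2 = 0.0382
Iter 17: z = -1.0062 + -0.1899i, |z|^2 = 1.0485
Iter 18: z = 0.0064 + 0.1801i, |z|^2 = 0.0325
Iter 19: z = -1.0024 + -0.1997i, |z|^2 = 1.0447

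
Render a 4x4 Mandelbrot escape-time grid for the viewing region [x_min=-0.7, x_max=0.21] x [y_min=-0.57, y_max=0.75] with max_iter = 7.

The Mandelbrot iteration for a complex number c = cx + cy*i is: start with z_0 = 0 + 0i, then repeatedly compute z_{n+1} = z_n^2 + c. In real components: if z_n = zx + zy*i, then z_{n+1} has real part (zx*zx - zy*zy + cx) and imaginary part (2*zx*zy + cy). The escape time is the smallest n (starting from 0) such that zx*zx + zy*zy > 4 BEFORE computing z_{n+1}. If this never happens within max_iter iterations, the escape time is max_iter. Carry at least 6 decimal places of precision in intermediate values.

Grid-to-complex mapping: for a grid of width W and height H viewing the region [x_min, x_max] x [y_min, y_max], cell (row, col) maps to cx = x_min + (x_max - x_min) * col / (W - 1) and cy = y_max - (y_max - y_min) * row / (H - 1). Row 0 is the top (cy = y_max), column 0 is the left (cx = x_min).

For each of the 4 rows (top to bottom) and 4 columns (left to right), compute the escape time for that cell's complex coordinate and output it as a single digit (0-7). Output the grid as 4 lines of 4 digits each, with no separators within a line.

Answer: 4776
7777
7777
6777

Derivation:
(row=0, col=0): c = -0.7000 + 0.7500i → escape time 4
(row=0, col=1): c = -0.3967 + 0.7500i → escape time 7
(row=0, col=2): c = -0.0933 + 0.7500i → escape time 7
(row=0, col=3): c = 0.2100 + 0.7500i → escape time 6
(row=1, col=0): c = -0.7000 + 0.3100i → escape time 7
(row=1, col=1): c = -0.3967 + 0.3100i → escape time 7
(row=1, col=2): c = -0.0933 + 0.3100i → escape time 7
(row=1, col=3): c = 0.2100 + 0.3100i → escape time 7
(row=2, col=0): c = -0.7000 + -0.1300i → escape time 7
(row=2, col=1): c = -0.3967 + -0.1300i → escape time 7
(row=2, col=2): c = -0.0933 + -0.1300i → escape time 7
(row=2, col=3): c = 0.2100 + -0.1300i → escape time 7
(row=3, col=0): c = -0.7000 + -0.5700i → escape time 6
(row=3, col=1): c = -0.3967 + -0.5700i → escape time 7
(row=3, col=2): c = -0.0933 + -0.5700i → escape time 7
(row=3, col=3): c = 0.2100 + -0.5700i → escape time 7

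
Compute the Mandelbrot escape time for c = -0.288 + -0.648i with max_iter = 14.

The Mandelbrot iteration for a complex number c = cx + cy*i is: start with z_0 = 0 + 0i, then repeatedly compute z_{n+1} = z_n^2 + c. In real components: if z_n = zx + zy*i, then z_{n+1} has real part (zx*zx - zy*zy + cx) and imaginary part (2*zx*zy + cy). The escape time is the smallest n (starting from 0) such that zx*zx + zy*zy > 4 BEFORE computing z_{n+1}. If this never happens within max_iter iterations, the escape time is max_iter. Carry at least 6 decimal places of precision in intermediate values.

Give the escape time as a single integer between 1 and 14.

Answer: 14

Derivation:
z_0 = 0 + 0i, c = -0.2880 + -0.6480i
Iter 1: z = -0.2880 + -0.6480i, |z|^2 = 0.5028
Iter 2: z = -0.6250 + -0.2748i, |z|^2 = 0.4661
Iter 3: z = 0.0271 + -0.3046i, |z|^2 = 0.0935
Iter 4: z = -0.3800 + -0.6645i, |z|^2 = 0.5860
Iter 5: z = -0.5851 + -0.1429i, |z|^2 = 0.3628
Iter 6: z = 0.0340 + -0.4807i, |z|^2 = 0.2323
Iter 7: z = -0.5180 + -0.6806i, |z|^2 = 0.7315
Iter 8: z = -0.4830 + 0.0571i, |z|^2 = 0.2365
Iter 9: z = -0.0580 + -0.7031i, |z|^2 = 0.4978
Iter 10: z = -0.7790 + -0.5665i, |z|^2 = 0.9278
Iter 11: z = -0.0020 + 0.2346i, |z|^2 = 0.0551
Iter 12: z = -0.3430 + -0.6489i, |z|^2 = 0.5388
Iter 13: z = -0.5914 + -0.2028i, |z|^2 = 0.3909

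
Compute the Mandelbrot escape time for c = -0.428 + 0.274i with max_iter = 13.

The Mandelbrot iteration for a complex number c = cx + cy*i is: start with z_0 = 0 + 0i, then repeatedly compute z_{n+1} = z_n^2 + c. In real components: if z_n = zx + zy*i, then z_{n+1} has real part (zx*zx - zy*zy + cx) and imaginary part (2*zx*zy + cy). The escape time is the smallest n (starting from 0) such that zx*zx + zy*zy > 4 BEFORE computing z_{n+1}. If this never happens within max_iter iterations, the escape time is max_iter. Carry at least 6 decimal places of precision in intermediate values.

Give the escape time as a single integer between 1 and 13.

z_0 = 0 + 0i, c = -0.4280 + 0.2740i
Iter 1: z = -0.4280 + 0.2740i, |z|^2 = 0.2583
Iter 2: z = -0.3199 + 0.0395i, |z|^2 = 0.1039
Iter 3: z = -0.3272 + 0.2488i, |z|^2 = 0.1690
Iter 4: z = -0.3828 + 0.1112i, |z|^2 = 0.1589
Iter 5: z = -0.2938 + 0.1889i, |z|^2 = 0.1220
Iter 6: z = -0.3773 + 0.1630i, |z|^2 = 0.1690
Iter 7: z = -0.3122 + 0.1510i, |z|^2 = 0.1203
Iter 8: z = -0.3533 + 0.1797i, |z|^2 = 0.1571
Iter 9: z = -0.3355 + 0.1470i, |z|^2 = 0.1341
Iter 10: z = -0.3371 + 0.1754i, |z|^2 = 0.1444
Iter 11: z = -0.3451 + 0.1558i, |z|^2 = 0.1434
Iter 12: z = -0.3331 + 0.1665i, |z|^2 = 0.1387

Answer: 13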